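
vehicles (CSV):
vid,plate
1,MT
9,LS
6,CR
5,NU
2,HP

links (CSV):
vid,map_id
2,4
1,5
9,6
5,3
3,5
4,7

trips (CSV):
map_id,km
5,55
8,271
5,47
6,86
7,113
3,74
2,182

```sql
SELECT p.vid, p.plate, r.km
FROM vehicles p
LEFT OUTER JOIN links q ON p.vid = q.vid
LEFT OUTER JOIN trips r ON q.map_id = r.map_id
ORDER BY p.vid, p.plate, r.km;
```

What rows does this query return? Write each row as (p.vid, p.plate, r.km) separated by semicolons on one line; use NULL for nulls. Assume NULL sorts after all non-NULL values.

(1, MT, 47); (1, MT, 55); (2, HP, NULL); (5, NU, 74); (6, CR, NULL); (9, LS, 86)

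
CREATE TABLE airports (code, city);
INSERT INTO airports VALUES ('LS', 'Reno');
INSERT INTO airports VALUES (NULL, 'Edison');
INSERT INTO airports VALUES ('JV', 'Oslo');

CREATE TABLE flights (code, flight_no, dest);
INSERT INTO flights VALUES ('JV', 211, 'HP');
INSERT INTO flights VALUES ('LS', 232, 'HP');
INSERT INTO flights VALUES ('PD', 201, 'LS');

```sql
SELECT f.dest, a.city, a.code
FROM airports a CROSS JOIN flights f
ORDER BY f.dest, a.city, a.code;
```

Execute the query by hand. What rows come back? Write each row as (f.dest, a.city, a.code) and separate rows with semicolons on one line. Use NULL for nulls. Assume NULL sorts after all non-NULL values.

(HP, Edison, NULL); (HP, Edison, NULL); (HP, Oslo, JV); (HP, Oslo, JV); (HP, Reno, LS); (HP, Reno, LS); (LS, Edison, NULL); (LS, Oslo, JV); (LS, Reno, LS)

CROSS JOIN pairs every row of `airports` with every row of `flights`: 3 × 3 = 9 rows.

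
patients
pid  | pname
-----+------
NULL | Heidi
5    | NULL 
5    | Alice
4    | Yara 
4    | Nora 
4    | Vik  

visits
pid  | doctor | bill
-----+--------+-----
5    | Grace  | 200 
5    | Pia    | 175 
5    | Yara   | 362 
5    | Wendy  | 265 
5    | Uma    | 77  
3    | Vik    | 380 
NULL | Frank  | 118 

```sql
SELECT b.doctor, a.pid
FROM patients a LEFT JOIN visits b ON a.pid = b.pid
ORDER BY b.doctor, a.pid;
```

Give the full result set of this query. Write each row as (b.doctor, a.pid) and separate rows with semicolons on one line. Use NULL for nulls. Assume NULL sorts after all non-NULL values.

LEFT JOIN keeps every row from `patients`; unmatched rows get NULL for `visits`'s columns.
Matching on a.pid = b.pid. A NULL in a compared column never satisfies the condition.
- a row (pid=NULL): no match → kept, b columns NULL.
- a row (pid=5): matches 5 b row(s) → 5 output row(s).
- a row (pid=5): matches 5 b row(s) → 5 output row(s).
- a row (pid=4): no match → kept, b columns NULL.
- a row (pid=4): no match → kept, b columns NULL.
- a row (pid=4): no match → kept, b columns NULL.

(Grace, 5); (Grace, 5); (Pia, 5); (Pia, 5); (Uma, 5); (Uma, 5); (Wendy, 5); (Wendy, 5); (Yara, 5); (Yara, 5); (NULL, 4); (NULL, 4); (NULL, 4); (NULL, NULL)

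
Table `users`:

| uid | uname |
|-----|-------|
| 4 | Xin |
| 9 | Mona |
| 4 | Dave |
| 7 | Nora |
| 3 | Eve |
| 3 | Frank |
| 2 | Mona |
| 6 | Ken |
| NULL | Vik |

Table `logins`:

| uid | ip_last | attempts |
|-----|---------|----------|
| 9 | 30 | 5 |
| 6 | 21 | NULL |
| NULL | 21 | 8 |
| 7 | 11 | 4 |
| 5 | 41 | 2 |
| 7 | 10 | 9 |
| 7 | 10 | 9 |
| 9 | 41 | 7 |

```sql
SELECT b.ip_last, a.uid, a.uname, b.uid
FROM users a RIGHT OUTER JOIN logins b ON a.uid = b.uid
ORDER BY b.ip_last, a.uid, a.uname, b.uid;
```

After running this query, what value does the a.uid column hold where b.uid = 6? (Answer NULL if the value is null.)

RIGHT JOIN keeps every row from `logins`; unmatched rows get NULL for `users`'s columns.
Matching on a.uid = b.uid. A NULL in a compared column never satisfies the condition.
Matched pairs: 6; unmatched b rows kept: 2.

6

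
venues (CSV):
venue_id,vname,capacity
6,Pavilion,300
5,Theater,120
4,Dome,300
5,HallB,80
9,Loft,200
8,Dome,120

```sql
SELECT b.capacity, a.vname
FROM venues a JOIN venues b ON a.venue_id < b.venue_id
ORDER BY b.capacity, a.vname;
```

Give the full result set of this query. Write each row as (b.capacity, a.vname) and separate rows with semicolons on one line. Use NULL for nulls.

INNER JOIN keeps only pairs where the ON condition holds.
Matching on a.venue_id < b.venue_id.
- a[0] venue_id=6 → 2 match(es) in b → 2 row(s).
- a[1] venue_id=5 → 3 match(es) in b → 3 row(s).
- a[2] venue_id=4 → 5 match(es) in b → 5 row(s).
- a[3] venue_id=5 → 3 match(es) in b → 3 row(s).
- a[4] venue_id=9 → no match; dropped.
- a[5] venue_id=8 → 1 match(es) in b → 1 row(s).

(80, Dome); (120, Dome); (120, Dome); (120, HallB); (120, Pavilion); (120, Theater); (200, Dome); (200, Dome); (200, HallB); (200, Pavilion); (200, Theater); (300, Dome); (300, HallB); (300, Theater)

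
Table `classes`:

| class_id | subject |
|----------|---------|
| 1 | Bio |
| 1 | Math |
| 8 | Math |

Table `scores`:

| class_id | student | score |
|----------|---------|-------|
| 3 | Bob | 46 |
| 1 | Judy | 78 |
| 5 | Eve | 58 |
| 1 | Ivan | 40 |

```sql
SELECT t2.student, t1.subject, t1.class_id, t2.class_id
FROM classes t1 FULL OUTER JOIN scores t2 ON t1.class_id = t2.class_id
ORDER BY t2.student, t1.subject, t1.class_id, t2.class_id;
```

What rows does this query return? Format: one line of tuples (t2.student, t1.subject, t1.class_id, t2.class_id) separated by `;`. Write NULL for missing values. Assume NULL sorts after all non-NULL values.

(Bob, NULL, NULL, 3); (Eve, NULL, NULL, 5); (Ivan, Bio, 1, 1); (Ivan, Math, 1, 1); (Judy, Bio, 1, 1); (Judy, Math, 1, 1); (NULL, Math, 8, NULL)

FULL OUTER JOIN keeps every row from both sides; unmatched rows get NULL for the other side's columns.
Matching on t1.class_id = t2.class_id.
- class_id=1: 2 matching t2 row(s), so 2 row(s) emitted.
- class_id=1: 2 matching t2 row(s), so 2 row(s) emitted.
- class_id=8: no t2 row matches, row kept with t2 columns NULL.
- 2 row(s) from t2 found no t1 partner → padded with NULL.
After projecting and ordering:
t2.student | t1.subject | t1.class_id | t2.class_id
Bob | NULL | NULL | 3
Eve | NULL | NULL | 5
Ivan | Bio | 1 | 1
Ivan | Math | 1 | 1
Judy | Bio | 1 | 1
Judy | Math | 1 | 1
NULL | Math | 8 | NULL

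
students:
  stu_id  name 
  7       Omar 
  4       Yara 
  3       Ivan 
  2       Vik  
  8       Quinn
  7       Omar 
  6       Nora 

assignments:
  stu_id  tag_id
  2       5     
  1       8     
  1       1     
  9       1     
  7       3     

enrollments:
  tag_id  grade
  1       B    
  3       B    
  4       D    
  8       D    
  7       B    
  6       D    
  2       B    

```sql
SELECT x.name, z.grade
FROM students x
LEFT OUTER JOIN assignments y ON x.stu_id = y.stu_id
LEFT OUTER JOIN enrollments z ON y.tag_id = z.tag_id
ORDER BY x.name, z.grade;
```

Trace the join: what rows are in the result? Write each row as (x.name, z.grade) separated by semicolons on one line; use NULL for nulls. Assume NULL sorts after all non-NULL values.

Step 1 — x LEFT JOIN y on stu_id → 7 row(s).
Then LEFT JOIN `enrollments z` on tag_id: each of those 7 rows is kept; rows whose y.tag_id has no match in z get NULL for z's columns.

(Ivan, NULL); (Nora, NULL); (Omar, B); (Omar, B); (Quinn, NULL); (Vik, NULL); (Yara, NULL)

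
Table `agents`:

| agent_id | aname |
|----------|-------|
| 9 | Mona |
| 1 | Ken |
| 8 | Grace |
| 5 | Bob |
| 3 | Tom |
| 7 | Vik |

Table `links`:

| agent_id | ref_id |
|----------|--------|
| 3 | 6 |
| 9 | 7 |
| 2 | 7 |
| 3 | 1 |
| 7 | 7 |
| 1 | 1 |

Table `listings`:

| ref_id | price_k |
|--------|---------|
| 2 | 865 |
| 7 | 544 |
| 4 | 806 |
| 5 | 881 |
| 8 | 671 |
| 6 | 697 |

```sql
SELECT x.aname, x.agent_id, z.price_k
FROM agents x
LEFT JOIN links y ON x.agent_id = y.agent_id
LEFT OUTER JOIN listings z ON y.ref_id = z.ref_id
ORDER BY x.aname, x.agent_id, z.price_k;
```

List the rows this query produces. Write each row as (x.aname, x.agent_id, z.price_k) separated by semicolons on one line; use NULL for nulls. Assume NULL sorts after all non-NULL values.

Step 1 — x LEFT JOIN y on agent_id → 7 row(s).
Then LEFT JOIN `listings z` on ref_id: each of those 7 rows is kept; rows whose y.ref_id has no match in z get NULL for z's columns.

(Bob, 5, NULL); (Grace, 8, NULL); (Ken, 1, NULL); (Mona, 9, 544); (Tom, 3, 697); (Tom, 3, NULL); (Vik, 7, 544)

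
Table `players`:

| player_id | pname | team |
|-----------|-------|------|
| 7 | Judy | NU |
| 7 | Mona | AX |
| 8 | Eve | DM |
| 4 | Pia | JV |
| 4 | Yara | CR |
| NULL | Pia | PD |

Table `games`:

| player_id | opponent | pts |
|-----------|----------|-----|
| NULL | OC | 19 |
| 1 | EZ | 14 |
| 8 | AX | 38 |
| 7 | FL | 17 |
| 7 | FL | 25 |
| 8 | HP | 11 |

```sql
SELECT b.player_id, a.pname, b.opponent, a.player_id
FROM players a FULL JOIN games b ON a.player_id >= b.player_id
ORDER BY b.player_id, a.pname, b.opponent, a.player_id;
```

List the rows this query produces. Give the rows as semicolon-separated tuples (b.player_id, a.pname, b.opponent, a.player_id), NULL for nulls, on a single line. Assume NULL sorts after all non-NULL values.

(1, Eve, EZ, 8); (1, Judy, EZ, 7); (1, Mona, EZ, 7); (1, Pia, EZ, 4); (1, Yara, EZ, 4); (7, Eve, FL, 8); (7, Eve, FL, 8); (7, Judy, FL, 7); (7, Judy, FL, 7); (7, Mona, FL, 7); (7, Mona, FL, 7); (8, Eve, AX, 8); (8, Eve, HP, 8); (NULL, Pia, NULL, NULL); (NULL, NULL, OC, NULL)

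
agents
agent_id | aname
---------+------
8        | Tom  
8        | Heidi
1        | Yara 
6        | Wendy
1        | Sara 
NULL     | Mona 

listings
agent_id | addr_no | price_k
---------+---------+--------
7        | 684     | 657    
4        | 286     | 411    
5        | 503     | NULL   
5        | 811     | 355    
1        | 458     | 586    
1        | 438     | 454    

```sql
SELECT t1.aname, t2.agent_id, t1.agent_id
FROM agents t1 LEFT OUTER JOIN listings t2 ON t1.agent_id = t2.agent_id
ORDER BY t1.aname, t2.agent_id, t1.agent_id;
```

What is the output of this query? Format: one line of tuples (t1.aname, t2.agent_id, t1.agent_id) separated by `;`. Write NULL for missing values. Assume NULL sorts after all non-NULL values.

LEFT JOIN keeps every row from `agents`; unmatched rows get NULL for `listings`'s columns.
Matching on t1.agent_id = t2.agent_id. A NULL in a compared column never satisfies the condition.
Matched pairs: 4; unmatched t1 rows kept: 4.

(Heidi, NULL, 8); (Mona, NULL, NULL); (Sara, 1, 1); (Sara, 1, 1); (Tom, NULL, 8); (Wendy, NULL, 6); (Yara, 1, 1); (Yara, 1, 1)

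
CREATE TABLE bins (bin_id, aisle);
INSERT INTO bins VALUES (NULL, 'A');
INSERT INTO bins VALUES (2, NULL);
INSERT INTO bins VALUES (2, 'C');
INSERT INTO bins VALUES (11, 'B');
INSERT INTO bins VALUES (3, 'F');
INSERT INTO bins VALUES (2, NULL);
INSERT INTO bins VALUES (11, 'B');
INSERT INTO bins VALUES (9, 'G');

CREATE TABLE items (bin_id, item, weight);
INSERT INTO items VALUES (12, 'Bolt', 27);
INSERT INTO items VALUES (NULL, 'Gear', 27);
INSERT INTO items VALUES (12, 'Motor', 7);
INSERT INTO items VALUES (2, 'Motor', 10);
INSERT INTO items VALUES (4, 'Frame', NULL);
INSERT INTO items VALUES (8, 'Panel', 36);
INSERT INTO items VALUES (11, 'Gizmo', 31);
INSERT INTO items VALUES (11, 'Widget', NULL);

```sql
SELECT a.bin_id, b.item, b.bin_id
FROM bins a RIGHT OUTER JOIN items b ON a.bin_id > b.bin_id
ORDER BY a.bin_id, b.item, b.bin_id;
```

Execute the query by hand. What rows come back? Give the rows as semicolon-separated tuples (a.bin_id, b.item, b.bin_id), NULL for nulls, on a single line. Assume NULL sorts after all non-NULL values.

RIGHT JOIN keeps every row from `items`; unmatched rows get NULL for `bins`'s columns.
Matching on a.bin_id > b.bin_id. A NULL in a compared column never satisfies the condition.
- a row (bin_id=NULL): no match.
- a row (bin_id=2): no match.
- a row (bin_id=2): no match.
- a row (bin_id=11): matches 3 b row(s) → 3 output row(s).
- a row (bin_id=3): matches 1 b row(s) → 1 output row(s).
- a row (bin_id=2): no match.
- a row (bin_id=11): matches 3 b row(s) → 3 output row(s).
- a row (bin_id=9): matches 3 b row(s) → 3 output row(s).
- plus 5 unmatched b row(s), each kept with NULL a columns.

(3, Motor, 2); (9, Frame, 4); (9, Motor, 2); (9, Panel, 8); (11, Frame, 4); (11, Frame, 4); (11, Motor, 2); (11, Motor, 2); (11, Panel, 8); (11, Panel, 8); (NULL, Bolt, 12); (NULL, Gear, NULL); (NULL, Gizmo, 11); (NULL, Motor, 12); (NULL, Widget, 11)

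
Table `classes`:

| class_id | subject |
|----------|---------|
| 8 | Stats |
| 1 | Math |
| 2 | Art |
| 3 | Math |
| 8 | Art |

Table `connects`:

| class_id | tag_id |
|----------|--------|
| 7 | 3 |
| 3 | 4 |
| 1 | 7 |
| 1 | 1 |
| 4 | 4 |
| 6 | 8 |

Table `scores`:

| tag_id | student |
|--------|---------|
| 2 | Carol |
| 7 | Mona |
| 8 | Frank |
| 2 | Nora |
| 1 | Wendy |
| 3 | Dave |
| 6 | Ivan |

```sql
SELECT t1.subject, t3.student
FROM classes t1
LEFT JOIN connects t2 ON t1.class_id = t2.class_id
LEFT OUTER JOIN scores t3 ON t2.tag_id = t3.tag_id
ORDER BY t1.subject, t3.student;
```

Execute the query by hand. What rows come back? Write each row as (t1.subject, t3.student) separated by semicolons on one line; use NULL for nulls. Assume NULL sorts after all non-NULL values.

Step 1 — t1 LEFT JOIN t2 on class_id → 6 row(s).
Then LEFT JOIN `scores t3` on tag_id: each of those 6 rows is kept; rows whose t2.tag_id has no match in t3 get NULL for t3's columns.

(Art, NULL); (Art, NULL); (Math, Mona); (Math, Wendy); (Math, NULL); (Stats, NULL)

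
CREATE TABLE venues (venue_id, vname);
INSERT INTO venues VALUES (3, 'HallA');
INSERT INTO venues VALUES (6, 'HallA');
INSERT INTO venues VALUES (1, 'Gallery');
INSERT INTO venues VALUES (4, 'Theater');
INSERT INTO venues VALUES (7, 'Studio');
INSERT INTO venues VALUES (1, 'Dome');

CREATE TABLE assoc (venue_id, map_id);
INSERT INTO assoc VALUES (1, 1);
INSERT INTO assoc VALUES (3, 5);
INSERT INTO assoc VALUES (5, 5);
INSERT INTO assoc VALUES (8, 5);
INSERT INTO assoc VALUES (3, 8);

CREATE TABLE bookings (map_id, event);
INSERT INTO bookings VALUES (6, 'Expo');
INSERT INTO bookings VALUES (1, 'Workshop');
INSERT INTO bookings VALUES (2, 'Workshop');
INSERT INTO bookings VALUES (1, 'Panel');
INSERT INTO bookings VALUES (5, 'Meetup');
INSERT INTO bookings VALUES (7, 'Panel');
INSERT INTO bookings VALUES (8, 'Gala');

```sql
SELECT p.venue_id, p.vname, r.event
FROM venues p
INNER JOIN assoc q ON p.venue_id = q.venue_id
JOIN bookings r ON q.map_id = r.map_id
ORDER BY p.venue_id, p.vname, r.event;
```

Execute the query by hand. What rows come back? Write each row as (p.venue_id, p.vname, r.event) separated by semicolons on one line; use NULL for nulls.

(1, Dome, Panel); (1, Dome, Workshop); (1, Gallery, Panel); (1, Gallery, Workshop); (3, HallA, Gala); (3, HallA, Meetup)

Evaluate left to right. First `venues p INNER JOIN assoc q` on venue_id: 4 row(s).
Then INNER JOIN `bookings r` on map_id: keep only rows whose q.map_id appears in r.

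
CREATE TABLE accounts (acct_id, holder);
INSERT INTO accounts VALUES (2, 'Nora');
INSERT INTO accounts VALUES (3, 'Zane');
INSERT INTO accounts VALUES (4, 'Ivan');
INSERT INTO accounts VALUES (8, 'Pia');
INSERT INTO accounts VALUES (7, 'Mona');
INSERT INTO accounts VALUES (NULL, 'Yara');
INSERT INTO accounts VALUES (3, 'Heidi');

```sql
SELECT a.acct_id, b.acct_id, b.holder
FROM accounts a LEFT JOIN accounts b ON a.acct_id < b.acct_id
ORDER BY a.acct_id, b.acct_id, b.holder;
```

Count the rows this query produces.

16

LEFT JOIN keeps every row from `accounts a`; unmatched rows get NULL for `accounts b`'s columns.
Matching on a.acct_id < b.acct_id. A NULL in a compared column never satisfies the condition.
- a row (acct_id=2): matches 5 b row(s) → 5 output row(s).
- a row (acct_id=3): matches 3 b row(s) → 3 output row(s).
- a row (acct_id=4): matches 2 b row(s) → 2 output row(s).
- a row (acct_id=8): no match → kept, b columns NULL.
- a row (acct_id=7): matches 1 b row(s) → 1 output row(s).
- a row (acct_id=NULL): no match → kept, b columns NULL.
- a row (acct_id=3): matches 3 b row(s) → 3 output row(s).
Total: 14 matched + 2 padded = 16 rows.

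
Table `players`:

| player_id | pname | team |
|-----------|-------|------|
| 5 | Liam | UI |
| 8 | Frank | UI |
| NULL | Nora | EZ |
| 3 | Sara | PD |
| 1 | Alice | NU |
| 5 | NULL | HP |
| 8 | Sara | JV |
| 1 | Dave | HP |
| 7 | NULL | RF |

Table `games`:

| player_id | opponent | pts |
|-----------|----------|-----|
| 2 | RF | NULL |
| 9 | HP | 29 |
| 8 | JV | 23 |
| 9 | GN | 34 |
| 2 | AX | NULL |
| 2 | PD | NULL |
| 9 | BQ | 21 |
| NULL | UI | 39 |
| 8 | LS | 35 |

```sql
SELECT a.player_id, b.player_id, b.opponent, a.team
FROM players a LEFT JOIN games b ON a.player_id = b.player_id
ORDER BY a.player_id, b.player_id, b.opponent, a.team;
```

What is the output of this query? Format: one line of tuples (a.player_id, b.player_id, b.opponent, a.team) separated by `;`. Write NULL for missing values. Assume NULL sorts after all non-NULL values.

(1, NULL, NULL, HP); (1, NULL, NULL, NU); (3, NULL, NULL, PD); (5, NULL, NULL, HP); (5, NULL, NULL, UI); (7, NULL, NULL, RF); (8, 8, JV, JV); (8, 8, JV, UI); (8, 8, LS, JV); (8, 8, LS, UI); (NULL, NULL, NULL, EZ)

LEFT JOIN keeps every row from `players`; unmatched rows get NULL for `games`'s columns.
Matching on a.player_id = b.player_id. A NULL in a compared column never satisfies the condition.
Matched pairs: 4; unmatched a rows kept: 7.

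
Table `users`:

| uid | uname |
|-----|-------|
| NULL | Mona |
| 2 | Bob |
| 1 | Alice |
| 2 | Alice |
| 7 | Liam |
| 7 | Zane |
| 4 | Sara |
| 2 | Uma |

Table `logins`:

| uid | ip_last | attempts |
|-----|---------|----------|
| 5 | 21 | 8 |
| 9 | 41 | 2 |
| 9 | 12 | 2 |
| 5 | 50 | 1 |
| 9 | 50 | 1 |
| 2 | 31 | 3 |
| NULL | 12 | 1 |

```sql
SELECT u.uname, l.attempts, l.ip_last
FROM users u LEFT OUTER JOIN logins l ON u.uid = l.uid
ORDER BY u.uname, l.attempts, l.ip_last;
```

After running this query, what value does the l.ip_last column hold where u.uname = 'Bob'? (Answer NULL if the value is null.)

31

LEFT JOIN keeps every row from `users`; unmatched rows get NULL for `logins`'s columns.
Matching on u.uid = l.uid. A NULL in a compared column never satisfies the condition.
Matched pairs: 3; unmatched u rows kept: 5.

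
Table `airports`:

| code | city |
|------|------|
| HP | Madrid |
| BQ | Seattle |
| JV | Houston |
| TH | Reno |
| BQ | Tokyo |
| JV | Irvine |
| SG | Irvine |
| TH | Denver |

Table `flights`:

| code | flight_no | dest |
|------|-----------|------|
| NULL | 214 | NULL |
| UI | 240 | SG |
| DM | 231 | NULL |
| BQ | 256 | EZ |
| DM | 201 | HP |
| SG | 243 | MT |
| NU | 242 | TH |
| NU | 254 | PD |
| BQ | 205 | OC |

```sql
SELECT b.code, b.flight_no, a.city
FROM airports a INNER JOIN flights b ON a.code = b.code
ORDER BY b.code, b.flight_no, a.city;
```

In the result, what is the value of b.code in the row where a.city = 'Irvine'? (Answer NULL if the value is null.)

SG

INNER JOIN keeps only pairs where the ON condition holds.
Matching on a.code = b.code. A NULL in a compared column never satisfies the condition.
- code=HP: no matching b row, dropped.
- code=BQ: 2 matching b row(s), so 2 row(s) emitted.
- code=JV: no matching b row, dropped.
- code=TH: no matching b row, dropped.
- code=BQ: 2 matching b row(s), so 2 row(s) emitted.
- code=JV: no matching b row, dropped.
- code=SG: 1 matching b row(s), so 1 row(s) emitted.
- code=TH: no matching b row, dropped.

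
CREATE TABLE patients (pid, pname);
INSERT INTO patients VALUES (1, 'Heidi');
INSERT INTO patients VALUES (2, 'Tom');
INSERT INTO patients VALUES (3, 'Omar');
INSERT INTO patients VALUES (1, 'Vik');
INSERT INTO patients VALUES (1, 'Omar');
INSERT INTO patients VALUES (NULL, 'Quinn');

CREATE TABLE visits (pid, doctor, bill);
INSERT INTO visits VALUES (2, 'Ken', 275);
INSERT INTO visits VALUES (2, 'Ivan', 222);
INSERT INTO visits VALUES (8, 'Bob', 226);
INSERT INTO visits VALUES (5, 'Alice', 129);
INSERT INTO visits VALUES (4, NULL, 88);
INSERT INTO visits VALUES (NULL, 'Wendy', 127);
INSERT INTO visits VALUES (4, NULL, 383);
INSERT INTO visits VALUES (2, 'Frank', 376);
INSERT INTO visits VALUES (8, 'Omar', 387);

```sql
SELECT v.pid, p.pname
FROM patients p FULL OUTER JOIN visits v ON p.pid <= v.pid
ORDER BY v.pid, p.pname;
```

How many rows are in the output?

39

FULL OUTER JOIN keeps every row from both sides; unmatched rows get NULL for the other side's columns.
Matching on p.pid <= v.pid. A NULL in a compared column never satisfies the condition.
Matched pairs: 37; unmatched p rows kept: 1; unmatched v rows kept: 1.
Total: 37 matched + 2 padded = 39 rows.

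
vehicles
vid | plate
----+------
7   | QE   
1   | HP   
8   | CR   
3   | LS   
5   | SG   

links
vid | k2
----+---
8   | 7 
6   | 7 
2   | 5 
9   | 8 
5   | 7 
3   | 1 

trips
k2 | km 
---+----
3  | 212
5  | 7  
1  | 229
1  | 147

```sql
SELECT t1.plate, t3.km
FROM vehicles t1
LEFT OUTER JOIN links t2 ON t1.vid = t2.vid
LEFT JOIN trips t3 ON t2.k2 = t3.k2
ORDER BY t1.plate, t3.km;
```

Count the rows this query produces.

6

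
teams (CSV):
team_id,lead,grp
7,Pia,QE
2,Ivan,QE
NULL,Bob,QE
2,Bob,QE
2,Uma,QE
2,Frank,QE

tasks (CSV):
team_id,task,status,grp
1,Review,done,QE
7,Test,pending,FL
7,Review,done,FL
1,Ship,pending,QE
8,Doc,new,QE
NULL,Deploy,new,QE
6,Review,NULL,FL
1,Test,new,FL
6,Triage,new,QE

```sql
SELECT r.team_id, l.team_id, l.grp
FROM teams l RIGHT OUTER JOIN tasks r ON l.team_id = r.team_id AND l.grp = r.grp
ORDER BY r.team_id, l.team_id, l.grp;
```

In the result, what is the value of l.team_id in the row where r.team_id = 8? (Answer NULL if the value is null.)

NULL

RIGHT JOIN keeps every row from `tasks`; unmatched rows get NULL for `teams`'s columns.
Matching on l.team_id = r.team_id AND l.grp = r.grp. A NULL in a compared column never satisfies the condition.
Matched pairs: 0; unmatched r rows kept: 9.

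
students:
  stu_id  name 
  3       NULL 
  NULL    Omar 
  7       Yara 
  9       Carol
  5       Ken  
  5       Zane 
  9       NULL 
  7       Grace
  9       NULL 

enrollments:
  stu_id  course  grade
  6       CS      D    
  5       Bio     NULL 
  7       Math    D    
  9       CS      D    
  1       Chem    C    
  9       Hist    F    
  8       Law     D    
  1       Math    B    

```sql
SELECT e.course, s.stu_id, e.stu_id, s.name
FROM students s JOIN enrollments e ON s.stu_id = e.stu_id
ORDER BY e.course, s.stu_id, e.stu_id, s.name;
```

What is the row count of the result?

INNER JOIN keeps only pairs where the ON condition holds.
Matching on s.stu_id = e.stu_id. A NULL in a compared column never satisfies the condition.
- stu_id=3: no matching e row, dropped.
- stu_id=NULL: no matching e row, dropped.
- stu_id=7: 1 matching e row(s), so 1 row(s) emitted.
- stu_id=9: 2 matching e row(s), so 2 row(s) emitted.
- stu_id=5: 1 matching e row(s), so 1 row(s) emitted.
- stu_id=5: 1 matching e row(s), so 1 row(s) emitted.
- stu_id=9: 2 matching e row(s), so 2 row(s) emitted.
- stu_id=7: 1 matching e row(s), so 1 row(s) emitted.
- stu_id=9: 2 matching e row(s), so 2 row(s) emitted.
Total: 10 rows.

10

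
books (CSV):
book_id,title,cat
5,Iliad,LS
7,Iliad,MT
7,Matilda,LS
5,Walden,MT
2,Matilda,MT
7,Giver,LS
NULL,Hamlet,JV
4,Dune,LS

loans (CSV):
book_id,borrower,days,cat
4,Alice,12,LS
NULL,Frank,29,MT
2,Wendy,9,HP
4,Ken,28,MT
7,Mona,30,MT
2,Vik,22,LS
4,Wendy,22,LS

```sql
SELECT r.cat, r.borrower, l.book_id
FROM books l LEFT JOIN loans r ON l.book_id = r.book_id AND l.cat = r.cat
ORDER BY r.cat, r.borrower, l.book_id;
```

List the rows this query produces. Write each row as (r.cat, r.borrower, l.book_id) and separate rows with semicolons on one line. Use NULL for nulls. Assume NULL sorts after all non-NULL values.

LEFT JOIN keeps every row from `books`; unmatched rows get NULL for `loans`'s columns.
Matching on l.book_id = r.book_id AND l.cat = r.cat. A NULL in a compared column never satisfies the condition.
- book_id=5, cat=LS: no r row matches, row kept with r columns NULL.
- book_id=7, cat=MT: 1 matching r row(s), so 1 row(s) emitted.
- book_id=7, cat=LS: no r row matches, row kept with r columns NULL.
- book_id=5, cat=MT: no r row matches, row kept with r columns NULL.
- book_id=2, cat=MT: no r row matches, row kept with r columns NULL.
- book_id=7, cat=LS: no r row matches, row kept with r columns NULL.
- book_id=NULL, cat=JV: no r row matches, row kept with r columns NULL.
- book_id=4, cat=LS: 2 matching r row(s), so 2 row(s) emitted.
After projecting and ordering:
r.cat | r.borrower | l.book_id
LS | Alice | 4
LS | Wendy | 4
MT | Mona | 7
NULL | NULL | 2
NULL | NULL | 5
NULL | NULL | 5
NULL | NULL | 7
NULL | NULL | 7
NULL | NULL | NULL

(LS, Alice, 4); (LS, Wendy, 4); (MT, Mona, 7); (NULL, NULL, 2); (NULL, NULL, 5); (NULL, NULL, 5); (NULL, NULL, 7); (NULL, NULL, 7); (NULL, NULL, NULL)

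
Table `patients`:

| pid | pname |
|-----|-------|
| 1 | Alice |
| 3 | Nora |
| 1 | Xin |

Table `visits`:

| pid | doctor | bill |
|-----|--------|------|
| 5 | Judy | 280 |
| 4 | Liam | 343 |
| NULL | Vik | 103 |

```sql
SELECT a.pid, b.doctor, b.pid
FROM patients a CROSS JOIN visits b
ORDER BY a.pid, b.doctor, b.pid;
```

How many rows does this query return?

CROSS JOIN pairs every row of `patients` with every row of `visits`: 3 × 3 = 9 rows.

9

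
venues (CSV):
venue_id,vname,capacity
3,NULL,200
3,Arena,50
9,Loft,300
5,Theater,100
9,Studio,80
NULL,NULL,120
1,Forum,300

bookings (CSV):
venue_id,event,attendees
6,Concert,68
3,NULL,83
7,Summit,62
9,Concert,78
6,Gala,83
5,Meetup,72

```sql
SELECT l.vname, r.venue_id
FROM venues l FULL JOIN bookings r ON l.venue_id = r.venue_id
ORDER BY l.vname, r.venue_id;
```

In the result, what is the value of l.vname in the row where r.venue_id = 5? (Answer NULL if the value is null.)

FULL OUTER JOIN keeps every row from both sides; unmatched rows get NULL for the other side's columns.
Matching on l.venue_id = r.venue_id. A NULL in a compared column never satisfies the condition.
Matched pairs: 5; unmatched l rows kept: 2; unmatched r rows kept: 3.

Theater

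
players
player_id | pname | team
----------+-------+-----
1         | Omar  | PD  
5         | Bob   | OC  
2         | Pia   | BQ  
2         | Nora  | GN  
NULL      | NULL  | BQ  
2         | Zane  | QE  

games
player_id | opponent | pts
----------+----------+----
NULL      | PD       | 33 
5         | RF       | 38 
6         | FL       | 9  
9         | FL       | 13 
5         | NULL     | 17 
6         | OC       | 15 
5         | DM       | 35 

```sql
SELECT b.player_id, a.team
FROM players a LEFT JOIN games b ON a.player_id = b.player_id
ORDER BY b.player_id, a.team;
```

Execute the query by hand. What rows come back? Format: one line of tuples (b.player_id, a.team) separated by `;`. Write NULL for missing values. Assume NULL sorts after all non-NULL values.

LEFT JOIN keeps every row from `players`; unmatched rows get NULL for `games`'s columns.
Matching on a.player_id = b.player_id. A NULL in a compared column never satisfies the condition.
Matched pairs: 3; unmatched a rows kept: 5.

(5, OC); (5, OC); (5, OC); (NULL, BQ); (NULL, BQ); (NULL, GN); (NULL, PD); (NULL, QE)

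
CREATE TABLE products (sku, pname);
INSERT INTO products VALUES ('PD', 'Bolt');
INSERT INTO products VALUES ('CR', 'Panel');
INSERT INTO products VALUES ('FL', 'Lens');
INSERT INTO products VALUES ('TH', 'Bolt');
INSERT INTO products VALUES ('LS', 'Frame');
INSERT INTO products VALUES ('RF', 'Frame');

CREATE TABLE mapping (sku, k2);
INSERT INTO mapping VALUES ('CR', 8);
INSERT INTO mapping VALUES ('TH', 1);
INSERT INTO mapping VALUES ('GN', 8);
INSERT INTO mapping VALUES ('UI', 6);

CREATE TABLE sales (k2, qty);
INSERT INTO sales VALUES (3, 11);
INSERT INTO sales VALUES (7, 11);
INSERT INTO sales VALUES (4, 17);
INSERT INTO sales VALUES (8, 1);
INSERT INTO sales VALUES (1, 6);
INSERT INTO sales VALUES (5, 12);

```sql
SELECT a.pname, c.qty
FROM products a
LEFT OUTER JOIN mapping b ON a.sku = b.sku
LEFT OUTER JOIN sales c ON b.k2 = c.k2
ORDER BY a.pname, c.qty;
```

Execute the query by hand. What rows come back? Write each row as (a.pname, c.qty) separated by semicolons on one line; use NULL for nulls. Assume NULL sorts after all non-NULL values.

(Bolt, 6); (Bolt, NULL); (Frame, NULL); (Frame, NULL); (Lens, NULL); (Panel, 1)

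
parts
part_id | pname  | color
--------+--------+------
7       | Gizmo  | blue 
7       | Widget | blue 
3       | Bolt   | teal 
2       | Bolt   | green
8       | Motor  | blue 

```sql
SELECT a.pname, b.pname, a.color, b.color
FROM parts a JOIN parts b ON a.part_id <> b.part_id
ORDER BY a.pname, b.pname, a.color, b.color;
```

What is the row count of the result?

INNER JOIN keeps only pairs where the ON condition holds.
Matching on a.part_id <> b.part_id.
- a row (part_id=7): matches 3 b row(s) → 3 output row(s).
- a row (part_id=7): matches 3 b row(s) → 3 output row(s).
- a row (part_id=3): matches 4 b row(s) → 4 output row(s).
- a row (part_id=2): matches 4 b row(s) → 4 output row(s).
- a row (part_id=8): matches 4 b row(s) → 4 output row(s).
Total: 18 rows.

18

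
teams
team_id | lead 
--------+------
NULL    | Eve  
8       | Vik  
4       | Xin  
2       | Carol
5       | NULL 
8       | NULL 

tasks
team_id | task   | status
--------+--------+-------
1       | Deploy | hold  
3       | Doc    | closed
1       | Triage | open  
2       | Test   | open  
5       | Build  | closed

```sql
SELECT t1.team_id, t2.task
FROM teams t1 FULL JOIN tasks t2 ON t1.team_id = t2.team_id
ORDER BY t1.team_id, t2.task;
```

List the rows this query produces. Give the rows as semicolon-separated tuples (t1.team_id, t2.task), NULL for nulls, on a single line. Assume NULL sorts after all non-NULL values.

(2, Test); (4, NULL); (5, Build); (8, NULL); (8, NULL); (NULL, Deploy); (NULL, Doc); (NULL, Triage); (NULL, NULL)

FULL OUTER JOIN keeps every row from both sides; unmatched rows get NULL for the other side's columns.
Matching on t1.team_id = t2.team_id. A NULL in a compared column never satisfies the condition.
Matched pairs: 2; unmatched t1 rows kept: 4; unmatched t2 rows kept: 3.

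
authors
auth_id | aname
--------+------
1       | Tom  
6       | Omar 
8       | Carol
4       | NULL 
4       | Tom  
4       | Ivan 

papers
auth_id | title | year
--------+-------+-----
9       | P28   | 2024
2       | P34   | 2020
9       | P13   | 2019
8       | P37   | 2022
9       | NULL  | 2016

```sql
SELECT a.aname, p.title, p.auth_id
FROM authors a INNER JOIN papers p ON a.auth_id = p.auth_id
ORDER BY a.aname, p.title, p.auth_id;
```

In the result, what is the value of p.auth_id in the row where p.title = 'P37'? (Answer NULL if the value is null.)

8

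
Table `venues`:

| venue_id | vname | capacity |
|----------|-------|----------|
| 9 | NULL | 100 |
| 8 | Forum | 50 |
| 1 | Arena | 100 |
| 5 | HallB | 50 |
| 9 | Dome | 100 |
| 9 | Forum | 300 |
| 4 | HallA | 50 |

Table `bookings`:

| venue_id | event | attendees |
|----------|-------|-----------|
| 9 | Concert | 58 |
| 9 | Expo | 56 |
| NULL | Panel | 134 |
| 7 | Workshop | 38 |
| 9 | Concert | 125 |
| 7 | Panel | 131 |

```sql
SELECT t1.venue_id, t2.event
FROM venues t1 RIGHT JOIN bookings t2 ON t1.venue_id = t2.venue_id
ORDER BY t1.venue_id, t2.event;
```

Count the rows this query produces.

12

RIGHT JOIN keeps every row from `bookings`; unmatched rows get NULL for `venues`'s columns.
Matching on t1.venue_id = t2.venue_id. A NULL in a compared column never satisfies the condition.
- t1[0] venue_id=9 → 3 match(es) in t2 → 3 row(s).
- t1[1] venue_id=8 → no match.
- t1[2] venue_id=1 → no match.
- t1[3] venue_id=5 → no match.
- t1[4] venue_id=9 → 3 match(es) in t2 → 3 row(s).
- t1[5] venue_id=9 → 3 match(es) in t2 → 3 row(s).
- t1[6] venue_id=4 → no match.
- 3 t2 row(s) had no t1 match → kept, t1 columns NULL.
Total: 9 matched + 3 padded = 12 rows.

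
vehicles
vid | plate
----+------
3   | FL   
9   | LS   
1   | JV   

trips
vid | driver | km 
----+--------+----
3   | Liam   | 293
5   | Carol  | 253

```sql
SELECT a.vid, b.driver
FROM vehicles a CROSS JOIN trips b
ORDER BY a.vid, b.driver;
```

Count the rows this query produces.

6

CROSS JOIN pairs every row of `vehicles` with every row of `trips`: 3 × 2 = 6 rows.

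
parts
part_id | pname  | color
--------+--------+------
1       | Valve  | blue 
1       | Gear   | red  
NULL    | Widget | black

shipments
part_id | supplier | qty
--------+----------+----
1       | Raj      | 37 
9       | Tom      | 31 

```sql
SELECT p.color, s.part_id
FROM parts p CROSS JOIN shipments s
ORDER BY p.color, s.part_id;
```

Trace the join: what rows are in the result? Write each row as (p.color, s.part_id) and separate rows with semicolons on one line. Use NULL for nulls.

(black, 1); (black, 9); (blue, 1); (blue, 9); (red, 1); (red, 9)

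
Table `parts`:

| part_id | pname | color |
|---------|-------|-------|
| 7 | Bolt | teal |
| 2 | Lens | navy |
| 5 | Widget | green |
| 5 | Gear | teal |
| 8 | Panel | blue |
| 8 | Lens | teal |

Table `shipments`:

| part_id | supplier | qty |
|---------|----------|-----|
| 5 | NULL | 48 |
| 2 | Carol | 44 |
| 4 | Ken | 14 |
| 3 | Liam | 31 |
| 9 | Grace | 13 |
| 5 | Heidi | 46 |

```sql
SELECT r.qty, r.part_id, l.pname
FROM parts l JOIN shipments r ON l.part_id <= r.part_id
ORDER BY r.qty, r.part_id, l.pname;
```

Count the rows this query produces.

15

INNER JOIN keeps only pairs where the ON condition holds.
Matching on l.part_id <= r.part_id.
- l row (part_id=7): matches 1 r row(s) → 1 output row(s).
- l row (part_id=2): matches 6 r row(s) → 6 output row(s).
- l row (part_id=5): matches 3 r row(s) → 3 output row(s).
- l row (part_id=5): matches 3 r row(s) → 3 output row(s).
- l row (part_id=8): matches 1 r row(s) → 1 output row(s).
- l row (part_id=8): matches 1 r row(s) → 1 output row(s).
Total: 15 rows.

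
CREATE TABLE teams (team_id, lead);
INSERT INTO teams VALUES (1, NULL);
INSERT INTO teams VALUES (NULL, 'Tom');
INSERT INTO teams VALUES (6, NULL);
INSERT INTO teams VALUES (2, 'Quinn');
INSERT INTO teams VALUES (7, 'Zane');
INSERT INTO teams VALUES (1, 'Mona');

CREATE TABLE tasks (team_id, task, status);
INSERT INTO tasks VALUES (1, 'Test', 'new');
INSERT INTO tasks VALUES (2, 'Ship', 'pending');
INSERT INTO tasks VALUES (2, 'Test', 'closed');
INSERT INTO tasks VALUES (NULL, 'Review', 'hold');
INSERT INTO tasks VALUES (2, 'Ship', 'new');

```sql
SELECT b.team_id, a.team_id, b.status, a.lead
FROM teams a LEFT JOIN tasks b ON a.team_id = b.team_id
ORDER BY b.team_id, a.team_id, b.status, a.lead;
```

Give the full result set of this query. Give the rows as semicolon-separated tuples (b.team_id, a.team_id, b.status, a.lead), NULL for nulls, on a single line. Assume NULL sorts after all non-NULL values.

(1, 1, new, Mona); (1, 1, new, NULL); (2, 2, closed, Quinn); (2, 2, new, Quinn); (2, 2, pending, Quinn); (NULL, 6, NULL, NULL); (NULL, 7, NULL, Zane); (NULL, NULL, NULL, Tom)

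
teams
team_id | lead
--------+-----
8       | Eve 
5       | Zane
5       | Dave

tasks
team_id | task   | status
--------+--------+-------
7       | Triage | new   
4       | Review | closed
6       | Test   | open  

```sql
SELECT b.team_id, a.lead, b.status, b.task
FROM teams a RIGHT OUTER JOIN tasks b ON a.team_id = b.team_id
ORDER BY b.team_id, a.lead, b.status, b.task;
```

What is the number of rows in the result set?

3

RIGHT JOIN keeps every row from `tasks`; unmatched rows get NULL for `teams`'s columns.
Matching on a.team_id = b.team_id.
- a (team_id=8) has no partner in b.
- a (team_id=5) has no partner in b.
- a (team_id=5) has no partner in b.
- plus 3 unmatched b row(s), each kept with NULL a columns.
Total: 0 matched + 3 padded = 3 rows.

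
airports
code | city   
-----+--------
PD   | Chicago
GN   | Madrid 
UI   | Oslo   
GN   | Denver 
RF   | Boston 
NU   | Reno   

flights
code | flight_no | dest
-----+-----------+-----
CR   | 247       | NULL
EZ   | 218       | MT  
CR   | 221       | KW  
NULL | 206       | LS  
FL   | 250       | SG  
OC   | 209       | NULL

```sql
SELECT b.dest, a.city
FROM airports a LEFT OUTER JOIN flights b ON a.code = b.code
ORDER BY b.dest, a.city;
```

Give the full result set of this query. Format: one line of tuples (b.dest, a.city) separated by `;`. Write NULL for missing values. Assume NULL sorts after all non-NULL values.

LEFT JOIN keeps every row from `airports`; unmatched rows get NULL for `flights`'s columns.
Matching on a.code = b.code. A NULL in a compared column never satisfies the condition.
- a[0] code=PD → no match; kept with NULLs on the b side.
- a[1] code=GN → no match; kept with NULLs on the b side.
- a[2] code=UI → no match; kept with NULLs on the b side.
- a[3] code=GN → no match; kept with NULLs on the b side.
- a[4] code=RF → no match; kept with NULLs on the b side.
- a[5] code=NU → no match; kept with NULLs on the b side.
After projecting and ordering:
b.dest | a.city
NULL | Boston
NULL | Chicago
NULL | Denver
NULL | Madrid
NULL | Oslo
NULL | Reno

(NULL, Boston); (NULL, Chicago); (NULL, Denver); (NULL, Madrid); (NULL, Oslo); (NULL, Reno)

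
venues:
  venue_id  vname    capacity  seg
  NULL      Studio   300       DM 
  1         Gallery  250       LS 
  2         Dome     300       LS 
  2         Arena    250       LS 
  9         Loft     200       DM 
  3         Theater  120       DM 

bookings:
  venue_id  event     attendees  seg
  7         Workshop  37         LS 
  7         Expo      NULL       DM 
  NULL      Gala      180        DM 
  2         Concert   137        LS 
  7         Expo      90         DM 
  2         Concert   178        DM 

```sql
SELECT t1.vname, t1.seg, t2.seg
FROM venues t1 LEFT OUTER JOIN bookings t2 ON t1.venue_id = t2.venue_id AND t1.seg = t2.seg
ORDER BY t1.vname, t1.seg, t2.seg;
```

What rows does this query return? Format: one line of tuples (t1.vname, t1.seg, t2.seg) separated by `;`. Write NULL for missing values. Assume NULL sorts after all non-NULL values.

LEFT JOIN keeps every row from `venues`; unmatched rows get NULL for `bookings`'s columns.
Matching on t1.venue_id = t2.venue_id AND t1.seg = t2.seg. A NULL in a compared column never satisfies the condition.
- t1 row (venue_id=NULL, seg=DM): no match → kept, t2 columns NULL.
- t1 row (venue_id=1, seg=LS): no match → kept, t2 columns NULL.
- t1 row (venue_id=2, seg=LS): matches 1 t2 row(s) → 1 output row(s).
- t1 row (venue_id=2, seg=LS): matches 1 t2 row(s) → 1 output row(s).
- t1 row (venue_id=9, seg=DM): no match → kept, t2 columns NULL.
- t1 row (venue_id=3, seg=DM): no match → kept, t2 columns NULL.
After projecting and ordering:
t1.vname | t1.seg | t2.seg
Arena | LS | LS
Dome | LS | LS
Gallery | LS | NULL
Loft | DM | NULL
Studio | DM | NULL
Theater | DM | NULL

(Arena, LS, LS); (Dome, LS, LS); (Gallery, LS, NULL); (Loft, DM, NULL); (Studio, DM, NULL); (Theater, DM, NULL)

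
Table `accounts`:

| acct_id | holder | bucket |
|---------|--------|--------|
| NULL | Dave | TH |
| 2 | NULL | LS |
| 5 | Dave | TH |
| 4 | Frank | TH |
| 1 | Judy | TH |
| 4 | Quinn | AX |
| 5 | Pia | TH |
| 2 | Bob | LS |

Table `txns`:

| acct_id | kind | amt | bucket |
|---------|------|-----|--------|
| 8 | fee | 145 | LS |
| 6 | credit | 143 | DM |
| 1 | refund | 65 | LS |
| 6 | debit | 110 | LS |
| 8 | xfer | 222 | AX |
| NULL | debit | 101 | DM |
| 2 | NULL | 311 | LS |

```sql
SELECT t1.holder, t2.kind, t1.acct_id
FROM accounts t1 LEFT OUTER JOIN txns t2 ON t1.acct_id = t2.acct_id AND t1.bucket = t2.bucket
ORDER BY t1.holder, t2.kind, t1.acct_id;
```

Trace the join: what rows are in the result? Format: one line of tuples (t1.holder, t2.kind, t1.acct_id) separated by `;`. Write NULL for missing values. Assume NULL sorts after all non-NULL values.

LEFT JOIN keeps every row from `accounts`; unmatched rows get NULL for `txns`'s columns.
Matching on t1.acct_id = t2.acct_id AND t1.bucket = t2.bucket. A NULL in a compared column never satisfies the condition.
- t1[0] acct_id=NULL, bucket=TH → no match; kept with NULLs on the t2 side.
- t1[1] acct_id=2, bucket=LS → 1 match(es) in t2 → 1 row(s).
- t1[2] acct_id=5, bucket=TH → no match; kept with NULLs on the t2 side.
- t1[3] acct_id=4, bucket=TH → no match; kept with NULLs on the t2 side.
- t1[4] acct_id=1, bucket=TH → no match; kept with NULLs on the t2 side.
- t1[5] acct_id=4, bucket=AX → no match; kept with NULLs on the t2 side.
- t1[6] acct_id=5, bucket=TH → no match; kept with NULLs on the t2 side.
- t1[7] acct_id=2, bucket=LS → 1 match(es) in t2 → 1 row(s).
After projecting and ordering:
t1.holder | t2.kind | t1.acct_id
Bob | NULL | 2
Dave | NULL | 5
Dave | NULL | NULL
Frank | NULL | 4
Judy | NULL | 1
Pia | NULL | 5
Quinn | NULL | 4
NULL | NULL | 2

(Bob, NULL, 2); (Dave, NULL, 5); (Dave, NULL, NULL); (Frank, NULL, 4); (Judy, NULL, 1); (Pia, NULL, 5); (Quinn, NULL, 4); (NULL, NULL, 2)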